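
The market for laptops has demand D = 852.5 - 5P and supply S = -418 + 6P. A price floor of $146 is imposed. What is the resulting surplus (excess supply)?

Equilibrium price would be P* = 115.5, so the floor at 146 binds.
At P = 146: D = 122.5, S = 458.
Surplus = 458 − 122.5 = 335.5.

Surplus = 335.5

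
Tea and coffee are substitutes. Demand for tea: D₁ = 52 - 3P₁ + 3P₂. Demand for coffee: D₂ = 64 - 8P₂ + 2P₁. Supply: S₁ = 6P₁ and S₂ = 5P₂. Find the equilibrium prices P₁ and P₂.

P₁ = 868/111, P₂ = 680/111

Market 1: 52 - 3P₁ + 3P₂ = 6P₁ → 9P₁ - 3P₂ = 52.
Market 2: 13P₂ - 2P₁ = 64.
Eliminating P₂: 13×(1) + 3×(2) gives 111P₁ = 868, so P₁ = 868/111.
Back-substitute into (2): P₂ = (64 + 2×868/111) / 13 = 680/111.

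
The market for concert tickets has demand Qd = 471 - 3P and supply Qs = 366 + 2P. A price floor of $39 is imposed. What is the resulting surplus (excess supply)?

Equilibrium price would be P* = 21, so the floor at 39 binds.
At P = 39: Qd = 354, Qs = 444.
Surplus = 444 − 354 = 90.

Surplus = 90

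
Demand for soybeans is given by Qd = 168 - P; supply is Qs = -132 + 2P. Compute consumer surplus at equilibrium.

Equilibrium: 168 - P = -132 + 2P gives P* = 100, Q* = 68.
Demand choke price (Qd = 0): P = 168.
CS = ½(168 − 100)(68) = 2312.

Consumer surplus = 2312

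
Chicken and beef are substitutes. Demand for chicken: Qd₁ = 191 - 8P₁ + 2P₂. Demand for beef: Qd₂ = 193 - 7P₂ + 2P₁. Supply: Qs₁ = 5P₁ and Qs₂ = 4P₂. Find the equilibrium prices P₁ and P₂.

P₁ = 2487/139, P₂ = 2891/139

Market 1: 191 - 8P₁ + 2P₂ = 5P₁ → 13P₁ - 2P₂ = 191.
Market 2: 11P₂ - 2P₁ = 193.
Eliminating P₂: 11×(1) + 2×(2) gives 139P₁ = 2487, so P₁ = 2487/139.
Back-substitute into (2): P₂ = (193 + 2×2487/139) / 11 = 2891/139.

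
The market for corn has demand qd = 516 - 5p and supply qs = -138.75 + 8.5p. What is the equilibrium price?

Set qd = qs: 516 - 5p = -138.75 + 8.5p.
654.75 = 13.5p, so p* = 48.5.
q* = 516 − 5(48.5) = 273.5.

p* = 48.5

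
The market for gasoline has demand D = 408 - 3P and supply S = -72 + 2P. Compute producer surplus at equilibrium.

Equilibrium: 408 - 3P = -72 + 2P gives P* = 96, Q* = 120.
Supply starts at P = 36 (where S = 0).
PS = ½(96 − 36)(120) = 3600.

Producer surplus = 3600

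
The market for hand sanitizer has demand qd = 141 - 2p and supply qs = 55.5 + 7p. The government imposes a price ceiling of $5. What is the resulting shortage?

Shortage = 40.5

Equilibrium price would be p* = 9.5, so the ceiling at 5 binds.
At p = 5: qd = 141 − 2(5) = 131, qs = 55.5 + 7(5) = 90.5.
Shortage = 131 − 90.5 = 40.5.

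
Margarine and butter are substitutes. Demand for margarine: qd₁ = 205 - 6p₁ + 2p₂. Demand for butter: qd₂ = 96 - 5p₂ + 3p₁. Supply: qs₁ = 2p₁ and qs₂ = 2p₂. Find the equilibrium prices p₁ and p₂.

p₁ = 32.54, p₂ = 27.66

Market 1: 205 - 6p₁ + 2p₂ = 2p₁ → 8p₁ - 2p₂ = 205.
Market 2: 7p₂ - 3p₁ = 96.
Eliminating p₂: 7×(1) + 2×(2) gives 50p₁ = 1627, so p₁ = 32.54.
Back-substitute into (2): p₂ = (96 + 3×32.54) / 7 = 27.66.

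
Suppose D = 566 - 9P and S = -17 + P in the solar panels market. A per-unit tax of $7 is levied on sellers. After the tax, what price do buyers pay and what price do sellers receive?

Pre-tax equilibrium: P* = 58.3, Q* = 41.3.
Tax on sellers shifts supply to S = -17 + 1(P − 7) = -24 + P.
566 - 9P = -24 + P gives buyer price Pb = 59; sellers receive Ps = 59 − 7 = 52.
New quantity: Q = 566 − 9(59) = 35.

Buyers pay $59, sellers receive $52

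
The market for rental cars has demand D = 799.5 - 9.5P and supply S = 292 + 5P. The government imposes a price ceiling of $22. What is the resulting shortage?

Equilibrium price would be P* = 35, so the ceiling at 22 binds.
At P = 22: D = 799.5 − 9.5(22) = 590.5, S = 292 + 5(22) = 402.
Shortage = 590.5 − 402 = 188.5.

Shortage = 188.5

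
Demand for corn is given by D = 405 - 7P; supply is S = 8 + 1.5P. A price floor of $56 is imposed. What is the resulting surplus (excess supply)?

Surplus = 79

Equilibrium price would be P* = 794/17, so the floor at 56 binds.
At P = 56: D = 13, S = 92.
Surplus = 92 − 13 = 79.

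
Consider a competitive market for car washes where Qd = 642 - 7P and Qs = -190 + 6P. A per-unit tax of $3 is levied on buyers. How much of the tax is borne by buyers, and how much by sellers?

Pre-tax equilibrium: P* = 64, Q* = 194.
Tax on buyers shifts demand to Qd = 642 − 7(P + 3) = 621 - 7P.
621 - 7P = -190 + 6P gives seller price Ps = 811/13; buyers pay Pb = 811/13 + 3 = 850/13.
New quantity: Q = 642 − 7(850/13) = 2396/13.
Buyer burden = 850/13 − 64 = 18/13; seller burden = 64 − 811/13 = 21/13.

Buyers bear 18/13, sellers bear 21/13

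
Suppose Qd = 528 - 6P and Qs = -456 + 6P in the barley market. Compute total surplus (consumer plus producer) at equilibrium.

Total surplus = 216

Equilibrium: 528 - 6P = -456 + 6P gives P* = 82, Q* = 36.
Demand choke price: P = 88; supply starts at P = 76.
CS = ½(88 − 82)(36) = 108; PS = ½(82 − 76)(36) = 108.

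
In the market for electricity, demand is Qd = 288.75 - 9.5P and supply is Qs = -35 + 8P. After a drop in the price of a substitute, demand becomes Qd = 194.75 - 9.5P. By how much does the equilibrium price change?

ΔP = -188/35

Original equilibrium: P* = 18.5, Q* = 113.
New equilibrium: 194.75 - 9.5P = -35 + 8P, so 229.75 = 17.5P and P' = 919/70; Q' = 194.75 − 9.5(919/70) = 2451/35.
Change in price: 919/70 − 18.5 = -188/35.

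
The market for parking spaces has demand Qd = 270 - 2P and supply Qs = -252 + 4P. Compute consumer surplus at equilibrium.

Consumer surplus = 2304

Equilibrium: 270 - 2P = -252 + 4P gives P* = 87, Q* = 96.
Demand choke price (Qd = 0): P = 135.
CS = ½(135 − 87)(96) = 2304.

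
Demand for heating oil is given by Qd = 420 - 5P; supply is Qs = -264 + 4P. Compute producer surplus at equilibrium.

Equilibrium: 420 - 5P = -264 + 4P gives P* = 76, Q* = 40.
Supply starts at P = 66 (where Qs = 0).
PS = ½(76 − 66)(40) = 200.

Producer surplus = 200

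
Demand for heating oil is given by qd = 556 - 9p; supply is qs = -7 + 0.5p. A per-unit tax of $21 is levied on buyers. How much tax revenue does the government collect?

Pre-tax equilibrium: p* = 1126/19, q* = 430/19.
Tax on buyers shifts demand to qd = 556 − 9(p + 21) = 367 - 9p.
367 - 9p = -7 + 0.5p gives seller price ps = 748/19; buyers pay pb = 748/19 + 21 = 1147/19.
New quantity: q = 556 − 9(1147/19) = 241/19.
Revenue = 21 × 241/19 = 5061/19.

Tax revenue = 5061/19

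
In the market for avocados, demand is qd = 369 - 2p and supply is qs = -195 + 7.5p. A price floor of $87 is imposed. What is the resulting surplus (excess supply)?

Equilibrium price would be p* = 1128/19, so the floor at 87 binds.
At p = 87: qd = 195, qs = 457.5.
Surplus = 457.5 − 195 = 262.5.

Surplus = 262.5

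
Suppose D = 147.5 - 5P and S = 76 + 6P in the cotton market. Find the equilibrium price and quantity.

Set D = S: 147.5 - 5P = 76 + 6P.
71.5 = 11P, so P* = 6.5.
Q* = 147.5 − 5(6.5) = 115.

P* = 6.5, Q* = 115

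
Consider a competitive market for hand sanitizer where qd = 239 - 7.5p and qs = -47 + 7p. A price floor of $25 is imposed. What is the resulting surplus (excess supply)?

Equilibrium price would be p* = 572/29, so the floor at 25 binds.
At p = 25: qd = 51.5, qs = 128.
Surplus = 128 − 51.5 = 76.5.

Surplus = 76.5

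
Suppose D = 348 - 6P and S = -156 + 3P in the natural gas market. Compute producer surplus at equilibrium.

Producer surplus = 24

Equilibrium: 348 - 6P = -156 + 3P gives P* = 56, Q* = 12.
Supply starts at P = 52 (where S = 0).
PS = ½(56 − 52)(12) = 24.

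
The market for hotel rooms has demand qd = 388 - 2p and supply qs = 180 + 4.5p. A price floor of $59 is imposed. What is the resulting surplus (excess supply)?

Equilibrium price would be p* = 32, so the floor at 59 binds.
At p = 59: qd = 270, qs = 445.5.
Surplus = 445.5 − 270 = 175.5.

Surplus = 175.5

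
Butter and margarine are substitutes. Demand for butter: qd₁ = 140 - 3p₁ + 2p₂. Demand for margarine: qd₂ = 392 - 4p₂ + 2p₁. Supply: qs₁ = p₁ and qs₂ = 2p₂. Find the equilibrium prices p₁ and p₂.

p₁ = 81.2, p₂ = 92.4

Market 1: 140 - 3p₁ + 2p₂ = p₁ → 4p₁ - 2p₂ = 140.
Market 2: 6p₂ - 2p₁ = 392.
Eliminating p₂: 6×(1) + 2×(2) gives 20p₁ = 1624, so p₁ = 81.2.
Back-substitute into (2): p₂ = (392 + 2×81.2) / 6 = 92.4.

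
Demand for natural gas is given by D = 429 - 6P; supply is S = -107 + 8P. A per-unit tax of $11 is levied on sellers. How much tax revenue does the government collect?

Tax revenue = 12441/7

Pre-tax equilibrium: P* = 268/7, Q* = 1395/7.
Tax on sellers shifts supply to S = -107 + 8(P − 11) = -195 + 8P.
429 - 6P = -195 + 8P gives buyer price Pb = 312/7; sellers receive Ps = 312/7 − 11 = 235/7.
New quantity: Q = 429 − 6(312/7) = 1131/7.
Revenue = 11 × 1131/7 = 12441/7.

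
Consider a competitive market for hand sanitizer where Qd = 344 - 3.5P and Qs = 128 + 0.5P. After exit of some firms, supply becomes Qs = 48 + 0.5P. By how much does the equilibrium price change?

ΔP = 20

Original equilibrium: P* = 54, Q* = 155.
New equilibrium: 344 - 3.5P = 48 + 0.5P, so 296 = 4P and P' = 74; Q' = 344 − 3.5(74) = 85.
Change in price: 74 − 54 = 20.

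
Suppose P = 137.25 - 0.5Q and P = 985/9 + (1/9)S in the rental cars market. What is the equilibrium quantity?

Q* = 45.5

Set the two price expressions equal: 137.25 - 0.5Q = 985/9 + (1/9)Q.
1001/36 = (11/18)Q, so Q* = 45.5.
P* = 137.25 − (0.5)(45.5) = 114.5.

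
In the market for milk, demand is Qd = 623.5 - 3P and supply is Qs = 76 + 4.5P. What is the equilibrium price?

P* = 73

Set Qd = Qs: 623.5 - 3P = 76 + 4.5P.
547.5 = 7.5P, so P* = 73.
Q* = 623.5 − 3(73) = 404.5.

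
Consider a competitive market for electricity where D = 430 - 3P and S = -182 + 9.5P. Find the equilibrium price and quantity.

P* = 48.96, Q* = 283.12

Set D = S: 430 - 3P = -182 + 9.5P.
612 = 12.5P, so P* = 48.96.
Q* = 430 − 3(48.96) = 283.12.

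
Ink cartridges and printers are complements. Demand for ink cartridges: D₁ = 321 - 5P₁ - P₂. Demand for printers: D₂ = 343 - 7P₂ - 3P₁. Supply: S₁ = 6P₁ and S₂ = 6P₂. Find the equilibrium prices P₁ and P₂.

P₁ = 383/14, P₂ = 281/14

Market 1: 321 - 5P₁ - P₂ = 6P₁ → 11P₁ + P₂ = 321.
Market 2: 13P₂ + 3P₁ = 343.
Eliminating P₂: 13×(1) − 1×(2) gives 140P₁ = 3830, so P₁ = 383/14.
Back-substitute into (2): P₂ = (343 − 3×383/14) / 13 = 281/14.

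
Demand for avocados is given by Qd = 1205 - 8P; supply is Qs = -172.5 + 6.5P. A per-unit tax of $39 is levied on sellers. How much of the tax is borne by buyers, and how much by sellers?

Buyers bear 507/29, sellers bear 624/29

Pre-tax equilibrium: P* = 95, Q* = 445.
Tax on sellers shifts supply to Qs = -172.5 + 6.5(P − 39) = -426 + 6.5P.
1205 - 8P = -426 + 6.5P gives buyer price Pb = 3262/29; sellers receive Ps = 3262/29 − 39 = 2131/29.
New quantity: Q = 1205 − 8(3262/29) = 8849/29.
Buyer burden = 3262/29 − 95 = 507/29; seller burden = 95 − 2131/29 = 624/29.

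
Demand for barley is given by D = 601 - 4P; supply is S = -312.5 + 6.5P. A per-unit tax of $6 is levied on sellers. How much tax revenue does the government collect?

Pre-tax equilibrium: P* = 87, Q* = 253.
Tax on sellers shifts supply to S = -312.5 + 6.5(P − 6) = -351.5 + 6.5P.
601 - 4P = -351.5 + 6.5P gives buyer price Pb = 635/7; sellers receive Ps = 635/7 − 6 = 593/7.
New quantity: Q = 601 − 4(635/7) = 1667/7.
Revenue = 6 × 1667/7 = 10002/7.

Tax revenue = 10002/7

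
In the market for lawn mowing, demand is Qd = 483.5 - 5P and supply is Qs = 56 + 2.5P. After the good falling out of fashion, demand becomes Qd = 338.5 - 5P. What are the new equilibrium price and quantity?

P' = 113/3, Q' = 901/6

Original equilibrium: P* = 57, Q* = 198.5.
New equilibrium: 338.5 - 5P = 56 + 2.5P, so 282.5 = 7.5P and P' = 113/3; Q' = 338.5 − 5(113/3) = 901/6.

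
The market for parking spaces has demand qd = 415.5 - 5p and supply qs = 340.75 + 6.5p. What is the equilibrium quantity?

Set qd = qs: 415.5 - 5p = 340.75 + 6.5p.
74.75 = 11.5p, so p* = 6.5.
q* = 415.5 − 5(6.5) = 383.

q* = 383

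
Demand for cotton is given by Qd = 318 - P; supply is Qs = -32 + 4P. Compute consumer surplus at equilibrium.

Consumer surplus = 30752

Equilibrium: 318 - P = -32 + 4P gives P* = 70, Q* = 248.
Demand choke price (Qd = 0): P = 318.
CS = ½(318 − 70)(248) = 30752.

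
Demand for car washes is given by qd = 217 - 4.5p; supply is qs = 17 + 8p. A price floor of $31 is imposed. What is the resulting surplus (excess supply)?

Surplus = 187.5

Equilibrium price would be p* = 16, so the floor at 31 binds.
At p = 31: qd = 77.5, qs = 265.
Surplus = 265 − 77.5 = 187.5.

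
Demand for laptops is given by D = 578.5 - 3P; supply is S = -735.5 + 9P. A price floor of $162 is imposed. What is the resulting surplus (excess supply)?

Surplus = 630

Equilibrium price would be P* = 109.5, so the floor at 162 binds.
At P = 162: D = 92.5, S = 722.5.
Surplus = 722.5 − 92.5 = 630.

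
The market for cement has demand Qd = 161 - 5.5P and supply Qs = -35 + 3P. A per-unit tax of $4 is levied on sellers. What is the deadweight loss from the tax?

Deadweight loss = 264/17

Pre-tax equilibrium: P* = 392/17, Q* = 581/17.
Tax on sellers shifts supply to Qs = -35 + 3(P − 4) = -47 + 3P.
161 - 5.5P = -47 + 3P gives buyer price Pb = 416/17; sellers receive Ps = 416/17 − 4 = 348/17.
New quantity: Q = 161 − 5.5(416/17) = 449/17.
DWL = ½ × 4 × (581/17 − 449/17) = 264/17.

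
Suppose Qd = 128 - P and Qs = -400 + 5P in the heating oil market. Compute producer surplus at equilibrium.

Equilibrium: 128 - P = -400 + 5P gives P* = 88, Q* = 40.
Supply starts at P = 80 (where Qs = 0).
PS = ½(88 − 80)(40) = 160.

Producer surplus = 160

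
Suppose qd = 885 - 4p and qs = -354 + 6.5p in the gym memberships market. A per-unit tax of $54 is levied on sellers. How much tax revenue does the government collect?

Tax revenue = 105570/7

Pre-tax equilibrium: p* = 118, q* = 413.
Tax on sellers shifts supply to qs = -354 + 6.5(p − 54) = -705 + 6.5p.
885 - 4p = -705 + 6.5p gives buyer price pb = 1060/7; sellers receive ps = 1060/7 − 54 = 682/7.
New quantity: q = 885 − 4(1060/7) = 1955/7.
Revenue = 54 × 1955/7 = 105570/7.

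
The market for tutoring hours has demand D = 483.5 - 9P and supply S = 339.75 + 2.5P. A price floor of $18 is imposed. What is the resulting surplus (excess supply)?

Surplus = 63.25

Equilibrium price would be P* = 12.5, so the floor at 18 binds.
At P = 18: D = 321.5, S = 384.75.
Surplus = 384.75 − 321.5 = 63.25.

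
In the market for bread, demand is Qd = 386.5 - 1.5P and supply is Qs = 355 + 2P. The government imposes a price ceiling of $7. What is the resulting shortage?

Shortage = 7

Equilibrium price would be P* = 9, so the ceiling at 7 binds.
At P = 7: Qd = 386.5 − 1.5(7) = 376, Qs = 355 + 2(7) = 369.
Shortage = 376 − 369 = 7.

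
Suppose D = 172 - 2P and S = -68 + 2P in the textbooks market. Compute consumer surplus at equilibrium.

Consumer surplus = 676

Equilibrium: 172 - 2P = -68 + 2P gives P* = 60, Q* = 52.
Demand choke price (D = 0): P = 86.
CS = ½(86 − 60)(52) = 676.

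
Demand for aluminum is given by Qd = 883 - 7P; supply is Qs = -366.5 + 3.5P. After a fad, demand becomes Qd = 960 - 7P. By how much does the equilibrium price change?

Original equilibrium: P* = 119, Q* = 50.
New equilibrium: 960 - 7P = -366.5 + 3.5P, so 1326.5 = 10.5P and P' = 379/3; Q' = 960 − 7(379/3) = 227/3.
Change in price: 379/3 − 119 = 22/3.

ΔP = 22/3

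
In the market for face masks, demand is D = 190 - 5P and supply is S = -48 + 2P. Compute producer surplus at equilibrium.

Equilibrium: 190 - 5P = -48 + 2P gives P* = 34, Q* = 20.
Supply starts at P = 24 (where S = 0).
PS = ½(34 − 24)(20) = 100.

Producer surplus = 100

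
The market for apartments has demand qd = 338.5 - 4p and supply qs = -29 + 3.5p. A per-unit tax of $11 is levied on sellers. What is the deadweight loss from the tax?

Deadweight loss = 1694/15

Pre-tax equilibrium: p* = 49, q* = 142.5.
Tax on sellers shifts supply to qs = -29 + 3.5(p − 11) = -67.5 + 3.5p.
338.5 - 4p = -67.5 + 3.5p gives buyer price pb = 812/15; sellers receive ps = 812/15 − 11 = 647/15.
New quantity: q = 338.5 − 4(812/15) = 3659/30.
DWL = ½ × 11 × (142.5 − 3659/30) = 1694/15.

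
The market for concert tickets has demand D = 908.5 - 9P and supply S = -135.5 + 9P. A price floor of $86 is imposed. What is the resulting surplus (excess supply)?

Equilibrium price would be P* = 58, so the floor at 86 binds.
At P = 86: D = 134.5, S = 638.5.
Surplus = 638.5 − 134.5 = 504.

Surplus = 504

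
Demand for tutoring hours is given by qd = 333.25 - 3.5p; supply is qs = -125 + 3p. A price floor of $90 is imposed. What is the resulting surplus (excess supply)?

Surplus = 126.75

Equilibrium price would be p* = 70.5, so the floor at 90 binds.
At p = 90: qd = 18.25, qs = 145.
Surplus = 145 − 18.25 = 126.75.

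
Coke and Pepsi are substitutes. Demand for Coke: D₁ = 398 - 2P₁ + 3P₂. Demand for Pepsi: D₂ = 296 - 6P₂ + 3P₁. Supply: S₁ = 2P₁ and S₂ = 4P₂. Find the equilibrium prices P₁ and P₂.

P₁ = 4868/31, P₂ = 2378/31

Market 1: 398 - 2P₁ + 3P₂ = 2P₁ → 4P₁ - 3P₂ = 398.
Market 2: 10P₂ - 3P₁ = 296.
Eliminating P₂: 10×(1) + 3×(2) gives 31P₁ = 4868, so P₁ = 4868/31.
Back-substitute into (2): P₂ = (296 + 3×4868/31) / 10 = 2378/31.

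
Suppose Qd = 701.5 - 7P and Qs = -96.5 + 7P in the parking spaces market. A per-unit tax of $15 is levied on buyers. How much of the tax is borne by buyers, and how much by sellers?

Buyers bear $7.5, sellers bear $7.5

Pre-tax equilibrium: P* = 57, Q* = 302.5.
Tax on buyers shifts demand to Qd = 701.5 − 7(P + 15) = 596.5 - 7P.
596.5 - 7P = -96.5 + 7P gives seller price Ps = 49.5; buyers pay Pb = 49.5 + 15 = 64.5.
New quantity: Q = 701.5 − 7(64.5) = 250.
Buyer burden = 64.5 − 57 = 7.5; seller burden = 57 − 49.5 = 7.5.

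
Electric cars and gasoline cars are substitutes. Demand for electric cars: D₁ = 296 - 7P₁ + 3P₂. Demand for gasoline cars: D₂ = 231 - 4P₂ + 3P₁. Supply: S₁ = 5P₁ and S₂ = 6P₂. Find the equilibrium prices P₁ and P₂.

Market 1: 296 - 7P₁ + 3P₂ = 5P₁ → 12P₁ - 3P₂ = 296.
Market 2: 10P₂ - 3P₁ = 231.
Eliminating P₂: 10×(1) + 3×(2) gives 111P₁ = 3653, so P₁ = 3653/111.
Back-substitute into (2): P₂ = (231 + 3×3653/111) / 10 = 1220/37.

P₁ = 3653/111, P₂ = 1220/37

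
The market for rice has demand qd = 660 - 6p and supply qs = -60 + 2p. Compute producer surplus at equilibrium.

Equilibrium: 660 - 6p = -60 + 2p gives p* = 90, q* = 120.
Supply starts at p = 30 (where qs = 0).
PS = ½(90 − 30)(120) = 3600.

Producer surplus = 3600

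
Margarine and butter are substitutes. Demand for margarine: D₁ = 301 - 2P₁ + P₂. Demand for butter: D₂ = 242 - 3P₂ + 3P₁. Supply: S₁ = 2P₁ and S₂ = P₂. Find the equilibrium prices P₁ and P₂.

P₁ = 1446/13, P₂ = 1871/13

Market 1: 301 - 2P₁ + P₂ = 2P₁ → 4P₁ - P₂ = 301.
Market 2: 4P₂ - 3P₁ = 242.
Eliminating P₂: 4×(1) + 1×(2) gives 13P₁ = 1446, so P₁ = 1446/13.
Back-substitute into (2): P₂ = (242 + 3×1446/13) / 4 = 1871/13.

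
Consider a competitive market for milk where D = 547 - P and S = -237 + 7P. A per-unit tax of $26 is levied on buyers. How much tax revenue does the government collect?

Tax revenue = 11082.5

Pre-tax equilibrium: P* = 98, Q* = 449.
Tax on buyers shifts demand to D = 547 − 1(P + 26) = 521 - P.
521 - P = -237 + 7P gives seller price Ps = 94.75; buyers pay Pb = 94.75 + 26 = 120.75.
New quantity: Q = 547 − 1(120.75) = 426.25.
Revenue = 26 × 426.25 = 11082.5.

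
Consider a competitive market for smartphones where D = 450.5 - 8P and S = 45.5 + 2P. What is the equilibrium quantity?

Q* = 126.5

Set D = S: 450.5 - 8P = 45.5 + 2P.
405 = 10P, so P* = 40.5.
Q* = 450.5 − 8(40.5) = 126.5.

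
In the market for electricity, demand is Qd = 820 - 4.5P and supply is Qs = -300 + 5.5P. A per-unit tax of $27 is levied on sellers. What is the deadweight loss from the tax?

Pre-tax equilibrium: P* = 112, Q* = 316.
Tax on sellers shifts supply to Qs = -300 + 5.5(P − 27) = -448.5 + 5.5P.
820 - 4.5P = -448.5 + 5.5P gives buyer price Pb = 126.85; sellers receive Ps = 126.85 − 27 = 99.85.
New quantity: Q = 820 − 4.5(126.85) = 249.175.
DWL = ½ × 27 × (316 − 249.175) = 902.1375.

Deadweight loss = 902.1375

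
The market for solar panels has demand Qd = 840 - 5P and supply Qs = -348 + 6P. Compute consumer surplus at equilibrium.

Equilibrium: 840 - 5P = -348 + 6P gives P* = 108, Q* = 300.
Demand choke price (Qd = 0): P = 168.
CS = ½(168 − 108)(300) = 9000.

Consumer surplus = 9000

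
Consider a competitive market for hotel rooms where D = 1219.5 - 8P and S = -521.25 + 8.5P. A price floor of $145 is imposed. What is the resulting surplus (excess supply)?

Equilibrium price would be P* = 105.5, so the floor at 145 binds.
At P = 145: D = 59.5, S = 711.25.
Surplus = 711.25 − 59.5 = 651.75.

Surplus = 651.75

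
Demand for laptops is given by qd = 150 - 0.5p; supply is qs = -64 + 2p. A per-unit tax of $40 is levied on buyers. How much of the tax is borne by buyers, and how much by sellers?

Pre-tax equilibrium: p* = 85.6, q* = 107.2.
Tax on buyers shifts demand to qd = 150 − 0.5(p + 40) = 130 - 0.5p.
130 - 0.5p = -64 + 2p gives seller price ps = 77.6; buyers pay pb = 77.6 + 40 = 117.6.
New quantity: q = 150 − 0.5(117.6) = 91.2.
Buyer burden = 117.6 − 85.6 = 32; seller burden = 85.6 − 77.6 = 8.

Buyers bear $32, sellers bear $8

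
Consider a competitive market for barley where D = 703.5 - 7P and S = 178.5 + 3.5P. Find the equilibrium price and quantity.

P* = 50, Q* = 353.5

Set D = S: 703.5 - 7P = 178.5 + 3.5P.
525 = 10.5P, so P* = 50.
Q* = 703.5 − 7(50) = 353.5.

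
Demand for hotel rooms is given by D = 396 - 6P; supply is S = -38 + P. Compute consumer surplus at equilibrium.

Equilibrium: 396 - 6P = -38 + P gives P* = 62, Q* = 24.
Demand choke price (D = 0): P = 66.
CS = ½(66 − 62)(24) = 48.

Consumer surplus = 48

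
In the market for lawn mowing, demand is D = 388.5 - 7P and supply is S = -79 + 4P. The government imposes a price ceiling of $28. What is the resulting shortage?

Shortage = 159.5

Equilibrium price would be P* = 42.5, so the ceiling at 28 binds.
At P = 28: D = 388.5 − 7(28) = 192.5, S = -79 + 4(28) = 33.
Shortage = 192.5 − 33 = 159.5.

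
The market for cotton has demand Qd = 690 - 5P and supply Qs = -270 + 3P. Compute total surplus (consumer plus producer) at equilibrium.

Total surplus = 2160

Equilibrium: 690 - 5P = -270 + 3P gives P* = 120, Q* = 90.
Demand choke price: P = 138; supply starts at P = 90.
CS = ½(138 − 120)(90) = 810; PS = ½(120 − 90)(90) = 1350.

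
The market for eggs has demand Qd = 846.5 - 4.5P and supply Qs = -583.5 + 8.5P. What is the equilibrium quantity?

Set Qd = Qs: 846.5 - 4.5P = -583.5 + 8.5P.
1430 = 13P, so P* = 110.
Q* = 846.5 − 4.5(110) = 351.5.

Q* = 351.5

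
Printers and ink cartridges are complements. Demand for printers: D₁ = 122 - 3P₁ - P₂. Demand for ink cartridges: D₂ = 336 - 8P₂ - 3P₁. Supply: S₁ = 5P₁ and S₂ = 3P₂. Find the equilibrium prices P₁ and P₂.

Market 1: 122 - 3P₁ - P₂ = 5P₁ → 8P₁ + P₂ = 122.
Market 2: 11P₂ + 3P₁ = 336.
Eliminating P₂: 11×(1) − 1×(2) gives 85P₁ = 1006, so P₁ = 1006/85.
Back-substitute into (2): P₂ = (336 − 3×1006/85) / 11 = 2322/85.

P₁ = 1006/85, P₂ = 2322/85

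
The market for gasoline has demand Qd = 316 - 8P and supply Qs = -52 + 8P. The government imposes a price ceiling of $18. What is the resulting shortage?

Shortage = 80

Equilibrium price would be P* = 23, so the ceiling at 18 binds.
At P = 18: Qd = 316 − 8(18) = 172, Qs = -52 + 8(18) = 92.
Shortage = 172 − 92 = 80.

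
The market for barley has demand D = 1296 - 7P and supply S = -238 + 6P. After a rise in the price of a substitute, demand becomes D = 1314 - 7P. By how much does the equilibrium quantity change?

Original equilibrium: P* = 118, Q* = 470.
New equilibrium: 1314 - 7P = -238 + 6P, so 1552 = 13P and P' = 1552/13; Q' = 1314 − 7(1552/13) = 6218/13.
Change in quantity: 6218/13 − 470 = 108/13.

ΔQ = 108/13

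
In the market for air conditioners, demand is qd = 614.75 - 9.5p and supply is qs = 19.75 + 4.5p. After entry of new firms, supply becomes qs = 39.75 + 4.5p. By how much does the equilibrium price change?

Original equilibrium: p* = 42.5, q* = 211.
New equilibrium: 614.75 - 9.5p = 39.75 + 4.5p, so 575 = 14p and p' = 575/14; q' = 614.75 − 9.5(575/14) = 1572/7.
Change in price: 575/14 − 42.5 = -10/7.

Δp = -10/7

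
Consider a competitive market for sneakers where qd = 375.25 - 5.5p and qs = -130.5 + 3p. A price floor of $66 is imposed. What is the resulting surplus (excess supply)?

Equilibrium price would be p* = 59.5, so the floor at 66 binds.
At p = 66: qd = 12.25, qs = 67.5.
Surplus = 67.5 − 12.25 = 55.25.

Surplus = 55.25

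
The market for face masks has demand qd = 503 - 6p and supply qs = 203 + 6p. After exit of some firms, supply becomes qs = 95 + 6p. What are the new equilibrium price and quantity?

Original equilibrium: p* = 25, q* = 353.
New equilibrium: 503 - 6p = 95 + 6p, so 408 = 12p and p' = 34; q' = 503 − 6(34) = 299.

p' = 34, q' = 299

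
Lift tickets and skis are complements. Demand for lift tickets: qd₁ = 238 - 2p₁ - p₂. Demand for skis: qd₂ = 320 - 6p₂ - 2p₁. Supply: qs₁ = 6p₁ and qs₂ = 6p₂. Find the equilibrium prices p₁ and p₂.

p₁ = 1268/47, p₂ = 1042/47

Market 1: 238 - 2p₁ - p₂ = 6p₁ → 8p₁ + p₂ = 238.
Market 2: 12p₂ + 2p₁ = 320.
Eliminating p₂: 12×(1) − 1×(2) gives 94p₁ = 2536, so p₁ = 1268/47.
Back-substitute into (2): p₂ = (320 − 2×1268/47) / 12 = 1042/47.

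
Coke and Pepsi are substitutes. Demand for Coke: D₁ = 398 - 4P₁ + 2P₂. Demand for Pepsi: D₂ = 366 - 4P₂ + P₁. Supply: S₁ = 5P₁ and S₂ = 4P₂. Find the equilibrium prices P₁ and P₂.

P₁ = 1958/35, P₂ = 1846/35

Market 1: 398 - 4P₁ + 2P₂ = 5P₁ → 9P₁ - 2P₂ = 398.
Market 2: 8P₂ - P₁ = 366.
Eliminating P₂: 8×(1) + 2×(2) gives 70P₁ = 3916, so P₁ = 1958/35.
Back-substitute into (2): P₂ = (366 + 1×1958/35) / 8 = 1846/35.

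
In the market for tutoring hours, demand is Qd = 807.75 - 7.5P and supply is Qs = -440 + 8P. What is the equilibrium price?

Set Qd = Qs: 807.75 - 7.5P = -440 + 8P.
1247.75 = 15.5P, so P* = 80.5.
Q* = 807.75 − 7.5(80.5) = 204.

P* = 80.5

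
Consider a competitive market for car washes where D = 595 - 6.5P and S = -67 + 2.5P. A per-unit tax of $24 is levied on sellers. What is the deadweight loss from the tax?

Deadweight loss = 520

Pre-tax equilibrium: P* = 662/9, Q* = 1052/9.
Tax on sellers shifts supply to S = -67 + 2.5(P − 24) = -127 + 2.5P.
595 - 6.5P = -127 + 2.5P gives buyer price Pb = 722/9; sellers receive Ps = 722/9 − 24 = 506/9.
New quantity: Q = 595 − 6.5(722/9) = 662/9.
DWL = ½ × 24 × (1052/9 − 662/9) = 520.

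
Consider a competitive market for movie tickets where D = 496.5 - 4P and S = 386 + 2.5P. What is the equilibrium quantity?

Set D = S: 496.5 - 4P = 386 + 2.5P.
110.5 = 6.5P, so P* = 17.
Q* = 496.5 − 4(17) = 428.5.

Q* = 428.5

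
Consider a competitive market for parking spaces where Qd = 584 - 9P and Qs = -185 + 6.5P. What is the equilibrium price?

Set Qd = Qs: 584 - 9P = -185 + 6.5P.
769 = 15.5P, so P* = 1538/31.
Q* = 584 − 9(1538/31) = 4262/31.

P* = 1538/31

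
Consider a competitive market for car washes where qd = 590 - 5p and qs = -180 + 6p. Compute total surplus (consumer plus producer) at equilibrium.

Equilibrium: 590 - 5p = -180 + 6p gives p* = 70, q* = 240.
Demand choke price: p = 118; supply starts at p = 30.
CS = ½(118 − 70)(240) = 5760; PS = ½(70 − 30)(240) = 4800.

Total surplus = 10560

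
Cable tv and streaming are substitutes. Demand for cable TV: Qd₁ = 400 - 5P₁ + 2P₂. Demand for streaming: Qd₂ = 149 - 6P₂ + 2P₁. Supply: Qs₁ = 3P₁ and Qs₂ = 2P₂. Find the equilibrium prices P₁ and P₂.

P₁ = 58.3, P₂ = 33.2

Market 1: 400 - 5P₁ + 2P₂ = 3P₁ → 8P₁ - 2P₂ = 400.
Market 2: 8P₂ - 2P₁ = 149.
Eliminating P₂: 8×(1) + 2×(2) gives 60P₁ = 3498, so P₁ = 58.3.
Back-substitute into (2): P₂ = (149 + 2×58.3) / 8 = 33.2.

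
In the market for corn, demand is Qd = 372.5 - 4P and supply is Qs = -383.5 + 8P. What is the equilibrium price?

P* = 63

Set Qd = Qs: 372.5 - 4P = -383.5 + 8P.
756 = 12P, so P* = 63.
Q* = 372.5 − 4(63) = 120.5.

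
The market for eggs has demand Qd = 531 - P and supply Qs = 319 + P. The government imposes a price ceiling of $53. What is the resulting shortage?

Shortage = 106

Equilibrium price would be P* = 106, so the ceiling at 53 binds.
At P = 53: Qd = 531 − 1(53) = 478, Qs = 319 + 1(53) = 372.
Shortage = 478 − 372 = 106.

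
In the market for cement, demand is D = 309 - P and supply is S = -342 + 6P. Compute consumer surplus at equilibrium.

Consumer surplus = 23328

Equilibrium: 309 - P = -342 + 6P gives P* = 93, Q* = 216.
Demand choke price (D = 0): P = 309.
CS = ½(309 − 93)(216) = 23328.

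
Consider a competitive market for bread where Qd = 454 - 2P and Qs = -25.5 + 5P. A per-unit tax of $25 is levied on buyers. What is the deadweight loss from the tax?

Deadweight loss = 3125/7

Pre-tax equilibrium: P* = 68.5, Q* = 317.
Tax on buyers shifts demand to Qd = 454 − 2(P + 25) = 404 - 2P.
404 - 2P = -25.5 + 5P gives seller price Ps = 859/14; buyers pay Pb = 859/14 + 25 = 1209/14.
New quantity: Q = 454 − 2(1209/14) = 1969/7.
DWL = ½ × 25 × (317 − 1969/7) = 3125/7.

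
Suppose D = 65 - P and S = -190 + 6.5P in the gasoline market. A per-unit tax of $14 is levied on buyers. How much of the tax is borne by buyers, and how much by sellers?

Buyers bear 182/15, sellers bear 28/15

Pre-tax equilibrium: P* = 34, Q* = 31.
Tax on buyers shifts demand to D = 65 − 1(P + 14) = 51 - P.
51 - P = -190 + 6.5P gives seller price Ps = 482/15; buyers pay Pb = 482/15 + 14 = 692/15.
New quantity: Q = 65 − 1(692/15) = 283/15.
Buyer burden = 692/15 − 34 = 182/15; seller burden = 34 − 482/15 = 28/15.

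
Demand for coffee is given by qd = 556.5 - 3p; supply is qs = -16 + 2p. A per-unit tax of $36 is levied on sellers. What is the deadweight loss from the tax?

Deadweight loss = 777.6

Pre-tax equilibrium: p* = 114.5, q* = 213.
Tax on sellers shifts supply to qs = -16 + 2(p − 36) = -88 + 2p.
556.5 - 3p = -88 + 2p gives buyer price pb = 128.9; sellers receive ps = 128.9 − 36 = 92.9.
New quantity: q = 556.5 − 3(128.9) = 169.8.
DWL = ½ × 36 × (213 − 169.8) = 777.6.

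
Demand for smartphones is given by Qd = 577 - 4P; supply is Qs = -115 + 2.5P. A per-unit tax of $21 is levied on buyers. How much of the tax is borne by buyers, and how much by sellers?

Pre-tax equilibrium: P* = 1384/13, Q* = 1965/13.
Tax on buyers shifts demand to Qd = 577 − 4(P + 21) = 493 - 4P.
493 - 4P = -115 + 2.5P gives seller price Ps = 1216/13; buyers pay Pb = 1216/13 + 21 = 1489/13.
New quantity: Q = 577 − 4(1489/13) = 1545/13.
Buyer burden = 1489/13 − 1384/13 = 105/13; seller burden = 1384/13 − 1216/13 = 168/13.

Buyers bear 105/13, sellers bear 168/13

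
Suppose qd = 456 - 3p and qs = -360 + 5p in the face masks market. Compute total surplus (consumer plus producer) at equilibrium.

Equilibrium: 456 - 3p = -360 + 5p gives p* = 102, q* = 150.
Demand choke price: p = 152; supply starts at p = 72.
CS = ½(152 − 102)(150) = 3750; PS = ½(102 − 72)(150) = 2250.

Total surplus = 6000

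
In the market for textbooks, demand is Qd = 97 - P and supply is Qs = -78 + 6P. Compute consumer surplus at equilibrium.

Consumer surplus = 2592

Equilibrium: 97 - P = -78 + 6P gives P* = 25, Q* = 72.
Demand choke price (Qd = 0): P = 97.
CS = ½(97 − 25)(72) = 2592.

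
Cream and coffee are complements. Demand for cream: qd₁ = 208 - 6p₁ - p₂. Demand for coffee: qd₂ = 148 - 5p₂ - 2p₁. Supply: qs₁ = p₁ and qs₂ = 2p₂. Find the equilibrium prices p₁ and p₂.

Market 1: 208 - 6p₁ - p₂ = p₁ → 7p₁ + p₂ = 208.
Market 2: 7p₂ + 2p₁ = 148.
Eliminating p₂: 7×(1) − 1×(2) gives 47p₁ = 1308, so p₁ = 1308/47.
Back-substitute into (2): p₂ = (148 − 2×1308/47) / 7 = 620/47.

p₁ = 1308/47, p₂ = 620/47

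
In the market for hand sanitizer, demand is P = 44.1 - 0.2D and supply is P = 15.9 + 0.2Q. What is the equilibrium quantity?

Q* = 70.5

Set the two price expressions equal: 44.1 - 0.2Q = 15.9 + 0.2Q.
28.2 = 0.4Q, so Q* = 70.5.
P* = 44.1 − (0.2)(70.5) = 30.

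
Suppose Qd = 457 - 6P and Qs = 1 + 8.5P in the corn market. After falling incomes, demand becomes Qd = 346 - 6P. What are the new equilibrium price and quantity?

Original equilibrium: P* = 912/29, Q* = 7781/29.
New equilibrium: 346 - 6P = 1 + 8.5P, so 345 = 14.5P and P' = 690/29; Q' = 346 − 6(690/29) = 5894/29.

P' = 690/29, Q' = 5894/29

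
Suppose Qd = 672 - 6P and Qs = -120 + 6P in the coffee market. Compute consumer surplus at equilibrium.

Equilibrium: 672 - 6P = -120 + 6P gives P* = 66, Q* = 276.
Demand choke price (Qd = 0): P = 112.
CS = ½(112 − 66)(276) = 6348.

Consumer surplus = 6348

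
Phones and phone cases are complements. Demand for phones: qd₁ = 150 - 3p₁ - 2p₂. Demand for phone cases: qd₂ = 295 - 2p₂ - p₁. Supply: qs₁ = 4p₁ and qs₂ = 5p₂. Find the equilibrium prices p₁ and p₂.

p₁ = 460/47, p₂ = 1915/47

Market 1: 150 - 3p₁ - 2p₂ = 4p₁ → 7p₁ + 2p₂ = 150.
Market 2: 7p₂ + p₁ = 295.
Eliminating p₂: 7×(1) − 2×(2) gives 47p₁ = 460, so p₁ = 460/47.
Back-substitute into (2): p₂ = (295 − 1×460/47) / 7 = 1915/47.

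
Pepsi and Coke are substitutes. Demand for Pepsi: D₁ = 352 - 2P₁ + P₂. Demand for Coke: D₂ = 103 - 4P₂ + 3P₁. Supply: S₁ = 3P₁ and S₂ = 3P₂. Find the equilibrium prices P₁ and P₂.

P₁ = 80.21875, P₂ = 49.09375

Market 1: 352 - 2P₁ + P₂ = 3P₁ → 5P₁ - P₂ = 352.
Market 2: 7P₂ - 3P₁ = 103.
Eliminating P₂: 7×(1) + 1×(2) gives 32P₁ = 2567, so P₁ = 80.21875.
Back-substitute into (2): P₂ = (103 + 3×80.21875) / 7 = 49.09375.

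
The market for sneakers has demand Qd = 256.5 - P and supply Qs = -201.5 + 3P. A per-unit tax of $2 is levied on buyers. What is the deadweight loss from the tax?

Pre-tax equilibrium: P* = 114.5, Q* = 142.
Tax on buyers shifts demand to Qd = 256.5 − 1(P + 2) = 254.5 - P.
254.5 - P = -201.5 + 3P gives seller price Ps = 114; buyers pay Pb = 114 + 2 = 116.
New quantity: Q = 256.5 − 1(116) = 140.5.
DWL = ½ × 2 × (142 − 140.5) = 1.5.

Deadweight loss = 1.5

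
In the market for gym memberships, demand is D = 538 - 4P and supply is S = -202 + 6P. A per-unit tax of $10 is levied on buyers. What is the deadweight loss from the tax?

Pre-tax equilibrium: P* = 74, Q* = 242.
Tax on buyers shifts demand to D = 538 − 4(P + 10) = 498 - 4P.
498 - 4P = -202 + 6P gives seller price Ps = 70; buyers pay Pb = 70 + 10 = 80.
New quantity: Q = 538 − 4(80) = 218.
DWL = ½ × 10 × (242 − 218) = 120.

Deadweight loss = 120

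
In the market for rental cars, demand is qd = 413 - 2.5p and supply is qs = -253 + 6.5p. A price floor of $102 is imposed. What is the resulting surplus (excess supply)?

Equilibrium price would be p* = 74, so the floor at 102 binds.
At p = 102: qd = 158, qs = 410.
Surplus = 410 − 158 = 252.

Surplus = 252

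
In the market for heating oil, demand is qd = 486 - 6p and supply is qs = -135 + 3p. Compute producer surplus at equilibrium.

Equilibrium: 486 - 6p = -135 + 3p gives p* = 69, q* = 72.
Supply starts at p = 45 (where qs = 0).
PS = ½(69 − 45)(72) = 864.

Producer surplus = 864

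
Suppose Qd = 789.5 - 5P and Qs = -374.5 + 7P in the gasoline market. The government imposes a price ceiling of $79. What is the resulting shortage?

Equilibrium price would be P* = 97, so the ceiling at 79 binds.
At P = 79: Qd = 789.5 − 5(79) = 394.5, Qs = -374.5 + 7(79) = 178.5.
Shortage = 394.5 − 178.5 = 216.

Shortage = 216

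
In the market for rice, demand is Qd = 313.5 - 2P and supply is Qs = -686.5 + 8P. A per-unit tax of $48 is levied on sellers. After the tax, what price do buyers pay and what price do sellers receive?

Buyers pay $138.4, sellers receive $90.4

Pre-tax equilibrium: P* = 100, Q* = 113.5.
Tax on sellers shifts supply to Qs = -686.5 + 8(P − 48) = -1070.5 + 8P.
313.5 - 2P = -1070.5 + 8P gives buyer price Pb = 138.4; sellers receive Ps = 138.4 − 48 = 90.4.
New quantity: Q = 313.5 − 2(138.4) = 36.7.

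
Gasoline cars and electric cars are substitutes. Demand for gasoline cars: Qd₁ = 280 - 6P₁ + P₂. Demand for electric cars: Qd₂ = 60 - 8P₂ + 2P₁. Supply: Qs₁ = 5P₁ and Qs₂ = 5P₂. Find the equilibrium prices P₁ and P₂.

Market 1: 280 - 6P₁ + P₂ = 5P₁ → 11P₁ - P₂ = 280.
Market 2: 13P₂ - 2P₁ = 60.
Eliminating P₂: 13×(1) + 1×(2) gives 141P₁ = 3700, so P₁ = 3700/141.
Back-substitute into (2): P₂ = (60 + 2×3700/141) / 13 = 1220/141.

P₁ = 3700/141, P₂ = 1220/141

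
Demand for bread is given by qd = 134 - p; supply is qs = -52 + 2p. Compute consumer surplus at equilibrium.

Consumer surplus = 2592

Equilibrium: 134 - p = -52 + 2p gives p* = 62, q* = 72.
Demand choke price (qd = 0): p = 134.
CS = ½(134 − 62)(72) = 2592.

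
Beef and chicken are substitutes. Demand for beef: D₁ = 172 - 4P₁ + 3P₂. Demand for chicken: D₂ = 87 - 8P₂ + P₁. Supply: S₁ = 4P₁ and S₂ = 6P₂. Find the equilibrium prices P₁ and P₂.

P₁ = 2669/109, P₂ = 868/109

Market 1: 172 - 4P₁ + 3P₂ = 4P₁ → 8P₁ - 3P₂ = 172.
Market 2: 14P₂ - P₁ = 87.
Eliminating P₂: 14×(1) + 3×(2) gives 109P₁ = 2669, so P₁ = 2669/109.
Back-substitute into (2): P₂ = (87 + 1×2669/109) / 14 = 868/109.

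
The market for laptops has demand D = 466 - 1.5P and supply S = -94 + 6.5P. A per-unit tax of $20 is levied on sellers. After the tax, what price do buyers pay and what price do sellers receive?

Pre-tax equilibrium: P* = 70, Q* = 361.
Tax on sellers shifts supply to S = -94 + 6.5(P − 20) = -224 + 6.5P.
466 - 1.5P = -224 + 6.5P gives buyer price Pb = 86.25; sellers receive Ps = 86.25 − 20 = 66.25.
New quantity: Q = 466 − 1.5(86.25) = 336.625.

Buyers pay $86.25, sellers receive $66.25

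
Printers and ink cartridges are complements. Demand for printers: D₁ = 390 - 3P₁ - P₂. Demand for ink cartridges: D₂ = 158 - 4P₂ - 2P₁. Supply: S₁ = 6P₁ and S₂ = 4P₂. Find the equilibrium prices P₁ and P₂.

Market 1: 390 - 3P₁ - P₂ = 6P₁ → 9P₁ + P₂ = 390.
Market 2: 8P₂ + 2P₁ = 158.
Eliminating P₂: 8×(1) − 1×(2) gives 70P₁ = 2962, so P₁ = 1481/35.
Back-substitute into (2): P₂ = (158 − 2×1481/35) / 8 = 321/35.

P₁ = 1481/35, P₂ = 321/35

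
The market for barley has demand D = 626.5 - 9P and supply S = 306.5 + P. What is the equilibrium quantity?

Set D = S: 626.5 - 9P = 306.5 + P.
320 = 10P, so P* = 32.
Q* = 626.5 − 9(32) = 338.5.

Q* = 338.5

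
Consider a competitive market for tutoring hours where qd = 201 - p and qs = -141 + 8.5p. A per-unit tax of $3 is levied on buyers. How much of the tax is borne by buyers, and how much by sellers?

Buyers bear 51/19, sellers bear 6/19

Pre-tax equilibrium: p* = 36, q* = 165.
Tax on buyers shifts demand to qd = 201 − 1(p + 3) = 198 - p.
198 - p = -141 + 8.5p gives seller price ps = 678/19; buyers pay pb = 678/19 + 3 = 735/19.
New quantity: q = 201 − 1(735/19) = 3084/19.
Buyer burden = 735/19 − 36 = 51/19; seller burden = 36 − 678/19 = 6/19.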